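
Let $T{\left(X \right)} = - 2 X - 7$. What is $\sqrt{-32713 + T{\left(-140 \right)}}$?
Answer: $2 i \sqrt{8110} \approx 180.11 i$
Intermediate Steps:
$T{\left(X \right)} = -7 - 2 X$
$\sqrt{-32713 + T{\left(-140 \right)}} = \sqrt{-32713 - -273} = \sqrt{-32713 + \left(-7 + 280\right)} = \sqrt{-32713 + 273} = \sqrt{-32440} = 2 i \sqrt{8110}$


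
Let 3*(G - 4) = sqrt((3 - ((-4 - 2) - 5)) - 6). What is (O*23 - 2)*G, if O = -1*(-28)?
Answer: 2568 + 428*sqrt(2) ≈ 3173.3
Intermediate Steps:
O = 28
G = 4 + 2*sqrt(2)/3 (G = 4 + sqrt((3 - ((-4 - 2) - 5)) - 6)/3 = 4 + sqrt((3 - (-6 - 5)) - 6)/3 = 4 + sqrt((3 - 1*(-11)) - 6)/3 = 4 + sqrt((3 + 11) - 6)/3 = 4 + sqrt(14 - 6)/3 = 4 + sqrt(8)/3 = 4 + (2*sqrt(2))/3 = 4 + 2*sqrt(2)/3 ≈ 4.9428)
(O*23 - 2)*G = (28*23 - 2)*(4 + 2*sqrt(2)/3) = (644 - 2)*(4 + 2*sqrt(2)/3) = 642*(4 + 2*sqrt(2)/3) = 2568 + 428*sqrt(2)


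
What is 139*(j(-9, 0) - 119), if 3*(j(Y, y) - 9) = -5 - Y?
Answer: -45314/3 ≈ -15105.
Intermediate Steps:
j(Y, y) = 22/3 - Y/3 (j(Y, y) = 9 + (-5 - Y)/3 = 9 + (-5/3 - Y/3) = 22/3 - Y/3)
139*(j(-9, 0) - 119) = 139*((22/3 - ⅓*(-9)) - 119) = 139*((22/3 + 3) - 119) = 139*(31/3 - 119) = 139*(-326/3) = -45314/3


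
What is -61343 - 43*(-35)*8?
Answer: -49303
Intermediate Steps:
-61343 - 43*(-35)*8 = -61343 + 1505*8 = -61343 + 12040 = -49303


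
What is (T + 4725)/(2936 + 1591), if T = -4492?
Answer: 233/4527 ≈ 0.051469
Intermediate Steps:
(T + 4725)/(2936 + 1591) = (-4492 + 4725)/(2936 + 1591) = 233/4527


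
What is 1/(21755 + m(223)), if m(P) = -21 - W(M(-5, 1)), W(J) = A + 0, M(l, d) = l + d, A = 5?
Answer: 1/21729 ≈ 4.6021e-5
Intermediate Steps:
M(l, d) = d + l
W(J) = 5 (W(J) = 5 + 0 = 5)
m(P) = -26 (m(P) = -21 - 1*5 = -21 - 5 = -26)
1/(21755 + m(223)) = 1/(21755 - 26) = 1/21729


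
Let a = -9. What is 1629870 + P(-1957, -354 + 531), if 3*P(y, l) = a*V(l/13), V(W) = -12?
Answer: 1629906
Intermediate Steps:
P(y, l) = 36 (P(y, l) = (-9*(-12))/3 = (1/3)*108 = 36)
1629870 + P(-1957, -354 + 531) = 1629870 + 36 = 1629906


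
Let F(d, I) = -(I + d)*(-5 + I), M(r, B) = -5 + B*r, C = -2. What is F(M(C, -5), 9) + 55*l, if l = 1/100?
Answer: -1109/20 ≈ -55.450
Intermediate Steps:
F(d, I) = -(-5 + I)*(I + d)
l = 1/100 ≈ 0.010000
F(M(C, -5), 9) + 55*l = (-1*9² + 5*9 + 5*(-5 - 5*(-2)) - 1*9*(-5 - 5*(-2))) + 55*(1/100) = (-1*81 + 45 + 5*(-5 + 10) - 1*9*(-5 + 10)) + 11/20 = (-81 + 45 + 5*5 - 1*9*5) + 11/20 = (-81 + 45 + 25 - 45) + 11/20 = -56 + 11/20 = -1109/20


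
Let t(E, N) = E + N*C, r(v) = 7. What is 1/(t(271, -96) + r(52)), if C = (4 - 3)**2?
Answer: 1/182 ≈ 0.0054945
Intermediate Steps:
C = 1 (C = 1**2 = 1)
t(E, N) = E + N (t(E, N) = E + N*1 = E + N)
1/(t(271, -96) + r(52)) = 1/((271 - 96) + 7) = 1/(175 + 7) = 1/182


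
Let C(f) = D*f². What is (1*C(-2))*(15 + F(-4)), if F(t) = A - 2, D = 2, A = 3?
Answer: 128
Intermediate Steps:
F(t) = 1 (F(t) = 3 - 2 = 1)
C(f) = 2*f²
(1*C(-2))*(15 + F(-4)) = (1*(2*(-2)²))*(15 + 1) = (1*(2*4))*16 = (1*8)*16 = 8*16 = 128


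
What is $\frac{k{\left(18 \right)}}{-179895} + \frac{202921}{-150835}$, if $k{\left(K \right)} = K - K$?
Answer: $- \frac{202921}{150835} \approx -1.3453$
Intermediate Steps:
$k{\left(K \right)} = 0$
$\frac{k{\left(18 \right)}}{-179895} + \frac{202921}{-150835} = \frac{0}{-179895} + \frac{202921}{-150835} = 0 \left(- \frac{1}{179895}\right) + 202921 \left(- \frac{1}{150835}\right) = 0 - \frac{202921}{150835} = - \frac{202921}{150835}$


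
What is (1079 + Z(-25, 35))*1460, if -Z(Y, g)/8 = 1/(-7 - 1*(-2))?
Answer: 1577676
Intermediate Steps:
Z(Y, g) = 8/5 (Z(Y, g) = -8/(-7 - 1*(-2)) = -8/(-7 + 2) = -8/(-5) = -8*(-⅕) = 8/5)
(1079 + Z(-25, 35))*1460 = (1079 + 8/5)*1460 = (5403/5)*1460 = 1577676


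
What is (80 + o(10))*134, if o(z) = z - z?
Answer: 10720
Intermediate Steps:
o(z) = 0
(80 + o(10))*134 = (80 + 0)*134 = 80*134 = 10720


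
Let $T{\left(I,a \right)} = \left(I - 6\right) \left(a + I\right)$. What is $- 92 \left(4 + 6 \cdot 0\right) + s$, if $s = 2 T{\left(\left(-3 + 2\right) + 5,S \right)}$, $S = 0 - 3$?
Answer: $-372$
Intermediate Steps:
$S = -3$ ($S = 0 - 3 = -3$)
$T{\left(I,a \right)} = \left(-6 + I\right) \left(I + a\right)$
$s = -4$ ($s = 2 \left(\left(\left(-3 + 2\right) + 5\right)^{2} - 6 \left(\left(-3 + 2\right) + 5\right) - -18 + \left(\left(-3 + 2\right) + 5\right) \left(-3\right)\right) = 2 \left(\left(-1 + 5\right)^{2} - 6 \left(-1 + 5\right) + 18 + \left(-1 + 5\right) \left(-3\right)\right) = 2 \left(4^{2} - 24 + 18 + 4 \left(-3\right)\right) = 2 \left(16 - 24 + 18 - 12\right) = 2 \left(-2\right) = -4$)
$- 92 \left(4 + 6 \cdot 0\right) + s = - 92 \left(4 + 6 \cdot 0\right) - 4 = - 92 \left(4 + 0\right) - 4 = \left(-92\right) 4 - 4 = -368 - 4 = -372$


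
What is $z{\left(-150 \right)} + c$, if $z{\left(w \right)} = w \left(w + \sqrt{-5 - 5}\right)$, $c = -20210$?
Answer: $2290 - 150 i \sqrt{10} \approx 2290.0 - 474.34 i$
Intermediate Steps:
$z{\left(w \right)} = w \left(w + i \sqrt{10}\right)$ ($z{\left(w \right)} = w \left(w + \sqrt{-10}\right) = w \left(w + i \sqrt{10}\right)$)
$z{\left(-150 \right)} + c = - 150 \left(-150 + i \sqrt{10}\right) - 20210 = \left(22500 - 150 i \sqrt{10}\right) - 20210 = 2290 - 150 i \sqrt{10}$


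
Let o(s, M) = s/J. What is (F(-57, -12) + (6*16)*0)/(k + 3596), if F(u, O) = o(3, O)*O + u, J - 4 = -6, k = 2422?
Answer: -13/2006 ≈ -0.0064806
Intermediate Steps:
J = -2 (J = 4 - 6 = -2)
o(s, M) = -s/2 (o(s, M) = s/(-2) = s*(-½) = -s/2)
F(u, O) = u - 3*O/2 (F(u, O) = (-½*3)*O + u = -3*O/2 + u = u - 3*O/2)
(F(-57, -12) + (6*16)*0)/(k + 3596) = ((-57 - 3/2*(-12)) + (6*16)*0)/(2422 + 3596) = ((-57 + 18) + 96*0)/6018 = (-39 + 0)*(1/6018) = -39*1/6018 = -13/2006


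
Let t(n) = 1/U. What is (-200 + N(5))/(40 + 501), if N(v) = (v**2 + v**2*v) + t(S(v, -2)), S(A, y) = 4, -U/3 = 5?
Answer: -751/8115 ≈ -0.092545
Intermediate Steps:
U = -15 (U = -3*5 = -15)
t(n) = -1/15 (t(n) = 1/(-15) = -1/15)
N(v) = -1/15 + v**2 + v**3 (N(v) = (v**2 + v**2*v) - 1/15 = (v**2 + v**3) - 1/15 = -1/15 + v**2 + v**3)
(-200 + N(5))/(40 + 501) = (-200 + (-1/15 + 5**2 + 5**3))/(40 + 501) = (-200 + (-1/15 + 25 + 125))/541 = (-200 + 2249/15)*(1/541) = -751/15*1/541 = -751/8115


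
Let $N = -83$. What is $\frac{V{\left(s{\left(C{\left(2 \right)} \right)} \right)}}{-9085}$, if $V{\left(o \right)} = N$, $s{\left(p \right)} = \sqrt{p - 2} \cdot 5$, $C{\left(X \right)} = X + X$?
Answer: $\frac{83}{9085} \approx 0.0091359$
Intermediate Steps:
$C{\left(X \right)} = 2 X$
$s{\left(p \right)} = 5 \sqrt{-2 + p}$ ($s{\left(p \right)} = \sqrt{-2 + p} 5 = 5 \sqrt{-2 + p}$)
$V{\left(o \right)} = -83$
$\frac{V{\left(s{\left(C{\left(2 \right)} \right)} \right)}}{-9085} = - \frac{83}{-9085} = \left(-83\right) \left(- \frac{1}{9085}\right) = \frac{83}{9085}$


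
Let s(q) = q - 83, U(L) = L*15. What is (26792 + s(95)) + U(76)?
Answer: 27944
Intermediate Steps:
U(L) = 15*L
s(q) = -83 + q
(26792 + s(95)) + U(76) = (26792 + (-83 + 95)) + 15*76 = (26792 + 12) + 1140 = 26804 + 1140 = 27944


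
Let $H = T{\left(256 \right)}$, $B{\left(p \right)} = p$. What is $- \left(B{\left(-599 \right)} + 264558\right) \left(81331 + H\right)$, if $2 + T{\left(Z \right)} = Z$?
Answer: $-21535095015$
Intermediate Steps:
$T{\left(Z \right)} = -2 + Z$
$H = 254$ ($H = -2 + 256 = 254$)
$- \left(B{\left(-599 \right)} + 264558\right) \left(81331 + H\right) = - \left(-599 + 264558\right) \left(81331 + 254\right) = - 263959 \cdot 81585 = \left(-1\right) 21535095015 = -21535095015$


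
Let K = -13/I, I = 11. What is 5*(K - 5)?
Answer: -340/11 ≈ -30.909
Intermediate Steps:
K = -13/11 ≈ -1.1818
5*(K - 5) = 5*(-13/11 - 5) = 5*(-68/11) = -340/11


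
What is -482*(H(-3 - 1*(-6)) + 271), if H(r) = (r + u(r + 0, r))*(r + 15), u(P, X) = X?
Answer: -182678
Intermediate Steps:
H(r) = 2*r*(15 + r) (H(r) = (r + r)*(r + 15) = (2*r)*(15 + r) = 2*r*(15 + r))
-482*(H(-3 - 1*(-6)) + 271) = -482*(2*(-3 - 1*(-6))*(15 + (-3 - 1*(-6))) + 271) = -482*(2*(-3 + 6)*(15 + (-3 + 6)) + 271) = -482*(2*3*(15 + 3) + 271) = -482*(2*3*18 + 271) = -482*(108 + 271) = -482*379 = -182678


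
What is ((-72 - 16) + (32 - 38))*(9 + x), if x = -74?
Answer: 6110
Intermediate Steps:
((-72 - 16) + (32 - 38))*(9 + x) = ((-72 - 16) + (32 - 38))*(9 - 74) = (-88 - 6)*(-65) = -94*(-65) = 6110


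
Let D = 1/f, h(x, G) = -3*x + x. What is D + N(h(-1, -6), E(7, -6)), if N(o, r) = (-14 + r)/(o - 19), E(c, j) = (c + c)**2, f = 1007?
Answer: -183257/17119 ≈ -10.705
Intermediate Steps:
E(c, j) = 4*c**2 (E(c, j) = (2*c)**2 = 4*c**2)
h(x, G) = -2*x
N(o, r) = (-14 + r)/(-19 + o)
D = 1/1007 ≈ 0.00099305
D + N(h(-1, -6), E(7, -6)) = 1/1007 + (-14 + 4*7**2)/(-19 - 2*(-1)) = 1/1007 + (-14 + 4*49)/(-19 + 2) = 1/1007 + (-14 + 196)/(-17) = 1/1007 - 1/17*182 = 1/1007 - 182/17 = -183257/17119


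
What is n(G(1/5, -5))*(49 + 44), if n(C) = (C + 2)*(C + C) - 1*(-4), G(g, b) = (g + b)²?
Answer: 67299636/625 ≈ 1.0768e+5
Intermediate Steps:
G(g, b) = (b + g)²
n(C) = 4 + 2*C*(2 + C) (n(C) = (2 + C)*(2*C) + 4 = 2*C*(2 + C) + 4 = 4 + 2*C*(2 + C))
n(G(1/5, -5))*(49 + 44) = (4 + 2*((-5 + 1/5)²)² + 4*(-5 + 1/5)²)*(49 + 44) = (4 + 2*((-5 + ⅕)²)² + 4*(-5 + ⅕)²)*93 = (4 + 2*((-24/5)²)² + 4*(-24/5)²)*93 = (4 + 2*(576/25)² + 4*(576/25))*93 = (4 + 2*(331776/625) + 2304/25)*93 = (4 + 663552/625 + 2304/25)*93 = (723652/625)*93 = 67299636/625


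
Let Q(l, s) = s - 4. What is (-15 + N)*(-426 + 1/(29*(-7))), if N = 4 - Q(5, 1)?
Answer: 691832/203 ≈ 3408.0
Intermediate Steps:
Q(l, s) = -4 + s
N = 7 (N = 4 - (-4 + 1) = 4 - 1*(-3) = 4 + 3 = 7)
(-15 + N)*(-426 + 1/(29*(-7))) = (-15 + 7)*(-426 + 1/(29*(-7))) = -8*(-426 + 1/(-203)) = -8*(-426 - 1/203) = -8*(-86479/203) = 691832/203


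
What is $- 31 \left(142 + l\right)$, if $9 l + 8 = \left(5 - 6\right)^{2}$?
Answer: $- \frac{39401}{9} \approx -4377.9$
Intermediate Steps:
$l = - \frac{7}{9}$ ($l = - \frac{8}{9} + \frac{\left(5 - 6\right)^{2}}{9} = - \frac{8}{9} + \frac{\left(-1\right)^{2}}{9} = - \frac{8}{9} + \frac{1}{9} \cdot 1 = - \frac{8}{9} + \frac{1}{9} = - \frac{7}{9} \approx -0.77778$)
$- 31 \left(142 + l\right) = - 31 \left(142 - \frac{7}{9}\right) = \left(-31\right) \frac{1271}{9} = - \frac{39401}{9}$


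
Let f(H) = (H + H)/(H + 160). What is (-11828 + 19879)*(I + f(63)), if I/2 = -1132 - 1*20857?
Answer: -78955899368/223 ≈ -3.5406e+8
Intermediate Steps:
f(H) = 2*H/(160 + H) (f(H) = (2*H)/(160 + H) = 2*H/(160 + H))
I = -43978 (I = 2*(-1132 - 1*20857) = 2*(-1132 - 20857) = 2*(-21989) = -43978)
(-11828 + 19879)*(I + f(63)) = (-11828 + 19879)*(-43978 + 2*63/(160 + 63)) = 8051*(-43978 + 2*63/223) = 8051*(-43978 + 2*63*(1/223)) = 8051*(-43978 + 126/223) = 8051*(-9806968/223) = -78955899368/223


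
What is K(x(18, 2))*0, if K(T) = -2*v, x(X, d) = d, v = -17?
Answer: 0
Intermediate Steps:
K(T) = 34 (K(T) = -2*(-17) = 34)
K(x(18, 2))*0 = 34*0 = 0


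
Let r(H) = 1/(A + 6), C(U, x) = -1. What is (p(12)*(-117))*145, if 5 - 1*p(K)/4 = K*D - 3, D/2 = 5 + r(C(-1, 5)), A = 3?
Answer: 7781280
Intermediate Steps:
r(H) = ⅑ (r(H) = 1/(3 + 6) = 1/9 = ⅑)
D = 92/9 (D = 2*(5 + ⅑) = 2*(46/9) = 92/9 ≈ 10.222)
p(K) = 32 - 368*K/9 (p(K) = 20 - 4*(K*(92/9) - 3) = 20 - 4*(92*K/9 - 3) = 20 - 4*(-3 + 92*K/9) = 20 + (12 - 368*K/9) = 32 - 368*K/9)
(p(12)*(-117))*145 = ((32 - 368/9*12)*(-117))*145 = ((32 - 1472/3)*(-117))*145 = -1376/3*(-117)*145 = 53664*145 = 7781280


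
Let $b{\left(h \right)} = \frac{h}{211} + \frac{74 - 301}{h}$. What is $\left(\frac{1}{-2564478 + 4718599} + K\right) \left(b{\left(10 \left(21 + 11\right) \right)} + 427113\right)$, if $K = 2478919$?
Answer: $\frac{481236430773865946180}{454519531} \approx 1.0588 \cdot 10^{12}$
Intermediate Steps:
$b{\left(h \right)} = - \frac{227}{h} + \frac{h}{211}$ ($b{\left(h \right)} = h \frac{1}{211} - \frac{227}{h} = \frac{h}{211} - \frac{227}{h} = - \frac{227}{h} + \frac{h}{211}$)
$\left(\frac{1}{-2564478 + 4718599} + K\right) \left(b{\left(10 \left(21 + 11\right) \right)} + 427113\right) = \left(\frac{1}{-2564478 + 4718599} + 2478919\right) \left(\left(- \frac{227}{10 \left(21 + 11\right)} + \frac{10 \left(21 + 11\right)}{211}\right) + 427113\right) = \left(\frac{1}{2154121} + 2478919\right) \left(\left(- \frac{227}{10 \cdot 32} + \frac{10 \cdot 32}{211}\right) + 427113\right) = \left(\frac{1}{2154121} + 2478919\right) \left(\left(- \frac{227}{320} + \frac{1}{211} \cdot 320\right) + 427113\right) = \frac{5339891475200 \left(\left(\left(-227\right) \frac{1}{320} + \frac{320}{211}\right) + 427113\right)}{2154121} = \frac{5339891475200 \left(\left(- \frac{227}{320} + \frac{320}{211}\right) + 427113\right)}{2154121} = \frac{5339891475200 \left(\frac{54503}{67520} + 427113\right)}{2154121} = \frac{5339891475200}{2154121} \cdot \frac{28838724263}{67520} = \frac{481236430773865946180}{454519531}$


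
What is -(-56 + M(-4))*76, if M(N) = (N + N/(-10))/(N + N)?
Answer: 21109/5 ≈ 4221.8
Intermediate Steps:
M(N) = 9/20 (M(N) = (N + N*(-⅒))/((2*N)) = (N - N/10)*(1/(2*N)) = (9*N/10)*(1/(2*N)) = 9/20)
-(-56 + M(-4))*76 = -(-56 + 9/20)*76 = -(-1111)*76/20 = -1*(-21109/5) = 21109/5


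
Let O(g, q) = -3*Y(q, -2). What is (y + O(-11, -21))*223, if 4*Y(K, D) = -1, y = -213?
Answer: -189327/4 ≈ -47332.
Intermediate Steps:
Y(K, D) = -1/4 (Y(K, D) = (1/4)*(-1) = -1/4)
O(g, q) = 3/4 (O(g, q) = -3*(-1/4) = 3/4)
(y + O(-11, -21))*223 = (-213 + 3/4)*223 = -849/4*223 = -189327/4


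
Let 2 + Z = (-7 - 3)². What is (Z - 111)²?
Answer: 169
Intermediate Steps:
Z = 98 (Z = -2 + (-7 - 3)² = -2 + (-10)² = -2 + 100 = 98)
(Z - 111)² = (98 - 111)² = (-13)² = 169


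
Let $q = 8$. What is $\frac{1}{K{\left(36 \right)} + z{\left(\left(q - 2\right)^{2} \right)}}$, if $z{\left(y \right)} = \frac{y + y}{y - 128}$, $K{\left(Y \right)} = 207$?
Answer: $\frac{23}{4743} \approx 0.0048493$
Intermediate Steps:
$z{\left(y \right)} = \frac{2 y}{-128 + y}$
$\frac{1}{K{\left(36 \right)} + z{\left(\left(q - 2\right)^{2} \right)}} = \frac{1}{207 + \frac{2 \left(8 - 2\right)^{2}}{-128 + \left(8 - 2\right)^{2}}} = \frac{1}{207 + \frac{2 \cdot 6^{2}}{-128 + 6^{2}}} = \frac{1}{207 + 2 \cdot 36 \frac{1}{-128 + 36}} = \frac{1}{207 + 2 \cdot 36 \frac{1}{-92}} = \frac{1}{207 + 2 \cdot 36 \left(- \frac{1}{92}\right)} = \frac{1}{207 - \frac{18}{23}} = \frac{1}{\frac{4743}{23}} = \frac{23}{4743}$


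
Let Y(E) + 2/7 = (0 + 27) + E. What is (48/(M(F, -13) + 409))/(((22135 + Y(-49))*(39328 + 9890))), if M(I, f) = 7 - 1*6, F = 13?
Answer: 28/260295504235 ≈ 1.0757e-10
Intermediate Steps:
Y(E) = 187/7 + E (Y(E) = -2/7 + ((0 + 27) + E) = -2/7 + (27 + E) = 187/7 + E)
M(I, f) = 1 (M(I, f) = 7 - 6 = 1)
(48/(M(F, -13) + 409))/(((22135 + Y(-49))*(39328 + 9890))) = (48/(1 + 409))/(((22135 + (187/7 - 49))*(39328 + 9890))) = (48/410)/(((22135 - 156/7)*49218)) = (48*(1/410))/(((154789/7)*49218)) = 24/(205*(7618405002/7)) = (24/205)*(7/7618405002) = 28/260295504235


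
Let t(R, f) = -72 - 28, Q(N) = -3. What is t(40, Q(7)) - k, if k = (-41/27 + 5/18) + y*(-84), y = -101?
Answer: -463469/54 ≈ -8582.8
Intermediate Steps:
t(R, f) = -100
k = 458069/54 (k = (-41/27 + 5/18) - 101*(-84) = (-41*1/27 + 5*(1/18)) + 8484 = (-41/27 + 5/18) + 8484 = -67/54 + 8484 = 458069/54 ≈ 8482.8)
t(40, Q(7)) - k = -100 - 1*458069/54 = -100 - 458069/54 = -463469/54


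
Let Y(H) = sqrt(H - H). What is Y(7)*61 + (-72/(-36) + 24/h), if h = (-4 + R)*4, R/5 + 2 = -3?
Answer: 52/29 ≈ 1.7931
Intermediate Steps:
R = -25 (R = -10 + 5*(-3) = -10 - 15 = -25)
h = -116 (h = (-4 - 25)*4 = -29*4 = -116)
Y(H) = 0 (Y(H) = sqrt(0) = 0)
Y(7)*61 + (-72/(-36) + 24/h) = 0*61 + (-72/(-36) + 24/(-116)) = 0 + (-72*(-1/36) + 24*(-1/116)) = 0 + (2 - 6/29) = 0 + 52/29 = 52/29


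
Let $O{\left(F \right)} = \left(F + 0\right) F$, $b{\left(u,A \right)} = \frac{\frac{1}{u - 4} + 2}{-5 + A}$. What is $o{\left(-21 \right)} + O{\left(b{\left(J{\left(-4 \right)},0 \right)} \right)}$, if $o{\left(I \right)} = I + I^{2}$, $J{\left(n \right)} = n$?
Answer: $\frac{26889}{64} \approx 420.14$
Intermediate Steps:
$b{\left(u,A \right)} = \frac{2 + \frac{1}{-4 + u}}{-5 + A}$ ($b{\left(u,A \right)} = \frac{\frac{1}{-4 + u} + 2}{-5 + A} = \frac{2 + \frac{1}{-4 + u}}{-5 + A}$)
$O{\left(F \right)} = F^{2}$ ($O{\left(F \right)} = F F = F^{2}$)
$o{\left(-21 \right)} + O{\left(b{\left(J{\left(-4 \right)},0 \right)} \right)} = - 21 \left(1 - 21\right) + \left(\frac{-7 + 2 \left(-4\right)}{20 - -20 - 0 + 0 \left(-4\right)}\right)^{2} = \left(-21\right) \left(-20\right) + \left(\frac{-7 - 8}{20 + 20 + 0 + 0}\right)^{2} = 420 + \left(\frac{1}{40} \left(-15\right)\right)^{2} = 420 + \left(- \frac{3}{8}\right)^{2} = 420 + \frac{9}{64} = \frac{26889}{64}$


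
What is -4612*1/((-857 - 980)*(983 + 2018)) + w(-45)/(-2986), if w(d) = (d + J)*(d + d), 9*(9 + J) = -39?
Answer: -14464311409/8230665641 ≈ -1.7574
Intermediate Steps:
J = -40/3 (J = -9 + (⅑)*(-39) = -9 - 13/3 = -40/3 ≈ -13.333)
w(d) = 2*d*(-40/3 + d) (w(d) = (d - 40/3)*(d + d) = (-40/3 + d)*(2*d) = 2*d*(-40/3 + d))
-4612*1/((-857 - 980)*(983 + 2018)) + w(-45)/(-2986) = -4612*1/((-857 - 980)*(983 + 2018)) + ((⅔)*(-45)*(-40 + 3*(-45)))/(-2986) = -4612/((-1837*3001)) + ((⅔)*(-45)*(-40 - 135))*(-1/2986) = -4612/(-5512837) + ((⅔)*(-45)*(-175))*(-1/2986) = -4612*(-1/5512837) + 5250*(-1/2986) = 4612/5512837 - 2625/1493 = -14464311409/8230665641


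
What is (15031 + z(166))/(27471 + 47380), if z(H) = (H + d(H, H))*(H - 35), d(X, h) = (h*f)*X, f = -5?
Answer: -18012403/74851 ≈ -240.64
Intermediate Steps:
d(X, h) = -5*X*h (d(X, h) = (h*(-5))*X = (-5*h)*X = -5*X*h)
z(H) = (-35 + H)*(H - 5*H**2) (z(H) = (H - 5*H*H)*(H - 35) = (H - 5*H**2)*(-35 + H) = (-35 + H)*(H - 5*H**2))
(15031 + z(166))/(27471 + 47380) = (15031 + 166*(-35 - 5*166**2 + 176*166))/(27471 + 47380) = (15031 + 166*(-35 - 5*27556 + 29216))/74851 = (15031 + 166*(-35 - 137780 + 29216))*(1/74851) = (15031 + 166*(-108599))*(1/74851) = (15031 - 18027434)*(1/74851) = -18012403*1/74851 = -18012403/74851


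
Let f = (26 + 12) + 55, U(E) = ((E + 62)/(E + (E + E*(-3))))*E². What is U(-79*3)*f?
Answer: -3857175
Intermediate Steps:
U(E) = -E*(62 + E) (U(E) = ((62 + E)/(E + (E - 3*E)))*E² = ((62 + E)/(E - 2*E))*E² = ((62 + E)/((-E)))*E² = ((62 + E)*(-1/E))*E² = (-(62 + E)/E)*E² = -E*(62 + E))
f = 93 (f = 38 + 55 = 93)
U(-79*3)*f = -(-79*3)*(62 - 79*3)*93 = -1*(-237)*(62 - 237)*93 = -1*(-237)*(-175)*93 = -41475*93 = -3857175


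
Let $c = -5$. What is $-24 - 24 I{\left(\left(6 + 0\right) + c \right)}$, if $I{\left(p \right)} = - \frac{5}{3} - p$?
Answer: $40$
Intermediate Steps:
$I{\left(p \right)} = - \frac{5}{3} - p$ ($I{\left(p \right)} = \left(-5\right) \frac{1}{3} - p = - \frac{5}{3} - p$)
$-24 - 24 I{\left(\left(6 + 0\right) + c \right)} = -24 - 24 \left(- \frac{5}{3} - \left(\left(6 + 0\right) - 5\right)\right) = -24 - 24 \left(- \frac{5}{3} - \left(6 - 5\right)\right) = -24 - 24 \left(- \frac{5}{3} - 1\right) = -24 - -64 = -24 + 64 = 40$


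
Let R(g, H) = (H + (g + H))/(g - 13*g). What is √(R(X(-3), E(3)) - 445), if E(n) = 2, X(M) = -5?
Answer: I*√400515/30 ≈ 21.095*I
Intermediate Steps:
R(g, H) = -(g + 2*H)/(12*g) (R(g, H) = (H + (H + g))/((-12*g)) = (g + 2*H)*(-1/(12*g)) = -(g + 2*H)/(12*g))
√(R(X(-3), E(3)) - 445) = √((1/12)*(-1*(-5) - 2*2)/(-5) - 445) = √((1/12)*(-⅕)*(5 - 4) - 445) = √((1/12)*(-⅕)*1 - 445) = √(-1/60 - 445) = √(-26701/60) = I*√400515/30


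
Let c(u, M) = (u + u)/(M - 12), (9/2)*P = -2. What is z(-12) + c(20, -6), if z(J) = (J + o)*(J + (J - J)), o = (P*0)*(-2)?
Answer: 1276/9 ≈ 141.78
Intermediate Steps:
P = -4/9 (P = (2/9)*(-2) = -4/9 ≈ -0.44444)
c(u, M) = 2*u/(-12 + M) (c(u, M) = (2*u)/(-12 + M) = 2*u/(-12 + M))
o = 0 (o = -4/9*0*(-2) = 0*(-2) = 0)
z(J) = J² (z(J) = (J + 0)*(J + (J - J)) = J*(J + 0) = J*J = J²)
z(-12) + c(20, -6) = (-12)² + 2*20/(-12 - 6) = 144 + 2*20/(-18) = 144 + 2*20*(-1/18) = 144 - 20/9 = 1276/9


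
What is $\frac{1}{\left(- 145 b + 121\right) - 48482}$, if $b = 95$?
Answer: $- \frac{1}{62136} \approx -1.6094 \cdot 10^{-5}$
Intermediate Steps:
$\frac{1}{\left(- 145 b + 121\right) - 48482} = \frac{1}{\left(\left(-145\right) 95 + 121\right) - 48482} = \frac{1}{\left(-13775 + 121\right) - 48482} = \frac{1}{-13654 - 48482} = \frac{1}{-62136} = - \frac{1}{62136}$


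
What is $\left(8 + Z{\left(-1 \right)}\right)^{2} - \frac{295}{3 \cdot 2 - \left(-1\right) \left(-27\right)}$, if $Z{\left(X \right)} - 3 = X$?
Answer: $\frac{2395}{21} \approx 114.05$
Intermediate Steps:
$Z{\left(X \right)} = 3 + X$
$\left(8 + Z{\left(-1 \right)}\right)^{2} - \frac{295}{3 \cdot 2 - \left(-1\right) \left(-27\right)} = \left(8 + \left(3 - 1\right)\right)^{2} - \frac{295}{3 \cdot 2 - \left(-1\right) \left(-27\right)} = \left(8 + 2\right)^{2} - \frac{295}{6 - 27} = 10^{2} - \frac{295}{6 - 27} = 100 - \frac{295}{-21} = 100 - 295 \left(- \frac{1}{21}\right) = 100 - - \frac{295}{21} = 100 + \frac{295}{21} = \frac{2395}{21}$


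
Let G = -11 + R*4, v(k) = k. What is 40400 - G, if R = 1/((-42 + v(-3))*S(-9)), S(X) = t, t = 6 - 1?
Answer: 9092479/225 ≈ 40411.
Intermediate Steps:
t = 5
S(X) = 5
R = -1/225 (R = 1/(-42 - 3*5) = (⅕)/(-45) = -1/45*⅕ = -1/225 ≈ -0.0044444)
G = -2479/225 (G = -11 - 1/225*4 = -11 - 4/225 = -2479/225 ≈ -11.018)
40400 - G = 40400 - 1*(-2479/225) = 40400 + 2479/225 = 9092479/225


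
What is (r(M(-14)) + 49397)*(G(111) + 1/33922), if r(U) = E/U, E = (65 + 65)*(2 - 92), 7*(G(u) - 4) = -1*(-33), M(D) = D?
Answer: 103943993803/237454 ≈ 4.3774e+5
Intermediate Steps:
G(u) = 61/7 (G(u) = 4 + (-1*(-33))/7 = 4 + (⅐)*33 = 4 + 33/7 = 61/7)
E = -11700 (E = 130*(-90) = -11700)
r(U) = -11700/U
(r(M(-14)) + 49397)*(G(111) + 1/33922) = (-11700/(-14) + 49397)*(61/7 + 1/33922) = (-11700*(-1/14) + 49397)*(61/7 + 1/33922) = (5850/7 + 49397)*(295607/33922) = (351629/7)*(295607/33922) = 103943993803/237454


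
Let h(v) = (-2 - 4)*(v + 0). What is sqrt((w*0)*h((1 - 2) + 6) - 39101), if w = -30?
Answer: I*sqrt(39101) ≈ 197.74*I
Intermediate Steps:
h(v) = -6*v
sqrt((w*0)*h((1 - 2) + 6) - 39101) = sqrt((-30*0)*(-6*((1 - 2) + 6)) - 39101) = sqrt(0*(-6*(-1 + 6)) - 39101) = sqrt(0*(-6*5) - 39101) = sqrt(0*(-30) - 39101) = sqrt(0 - 39101) = sqrt(-39101) = I*sqrt(39101)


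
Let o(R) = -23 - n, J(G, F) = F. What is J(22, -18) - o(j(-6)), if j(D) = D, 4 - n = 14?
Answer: -5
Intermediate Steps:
n = -10 (n = 4 - 1*14 = 4 - 14 = -10)
o(R) = -13 (o(R) = -23 - 1*(-10) = -23 + 10 = -13)
J(22, -18) - o(j(-6)) = -18 - 1*(-13) = -18 + 13 = -5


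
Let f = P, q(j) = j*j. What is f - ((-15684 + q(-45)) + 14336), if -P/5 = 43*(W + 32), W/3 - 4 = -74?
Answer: 37593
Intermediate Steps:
W = -210 (W = 12 + 3*(-74) = 12 - 222 = -210)
q(j) = j²
P = 38270 (P = -215*(-210 + 32) = -215*(-178) = -5*(-7654) = 38270)
f = 38270
f - ((-15684 + q(-45)) + 14336) = 38270 - ((-15684 + (-45)²) + 14336) = 38270 - ((-15684 + 2025) + 14336) = 38270 - (-13659 + 14336) = 38270 - 1*677 = 38270 - 677 = 37593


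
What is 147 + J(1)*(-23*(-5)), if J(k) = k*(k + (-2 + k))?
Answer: 147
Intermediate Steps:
J(k) = k*(-2 + 2*k)
147 + J(1)*(-23*(-5)) = 147 + (2*1*(-1 + 1))*(-23*(-5)) = 147 + (2*1*0)*115 = 147 + 0*115 = 147 + 0 = 147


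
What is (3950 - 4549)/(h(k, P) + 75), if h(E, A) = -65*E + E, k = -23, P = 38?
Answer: -599/1547 ≈ -0.38720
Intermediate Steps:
h(E, A) = -64*E
(3950 - 4549)/(h(k, P) + 75) = (3950 - 4549)/(-64*(-23) + 75) = -599/(1472 + 75) = -599/1547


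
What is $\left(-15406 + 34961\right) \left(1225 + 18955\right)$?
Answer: $394619900$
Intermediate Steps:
$\left(-15406 + 34961\right) \left(1225 + 18955\right) = 19555 \cdot 20180 = 394619900$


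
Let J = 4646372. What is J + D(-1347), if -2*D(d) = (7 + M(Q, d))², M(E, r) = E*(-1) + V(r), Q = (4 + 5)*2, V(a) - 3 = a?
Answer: 7456719/2 ≈ 3.7284e+6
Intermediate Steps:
V(a) = 3 + a
Q = 18 (Q = 9*2 = 18)
M(E, r) = 3 + r - E (M(E, r) = E*(-1) + (3 + r) = -E + (3 + r) = 3 + r - E)
D(d) = -(-8 + d)²/2 (D(d) = -(7 + (3 + d - 1*18))²/2 = -(7 + (3 + d - 18))²/2 = -(7 + (-15 + d))²/2 = -(-8 + d)²/2)
J + D(-1347) = 4646372 - (-8 - 1347)²/2 = 4646372 - ½*(-1355)² = 4646372 - ½*1836025 = 4646372 - 1836025/2 = 7456719/2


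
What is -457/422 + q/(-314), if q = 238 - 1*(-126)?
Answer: -148553/66254 ≈ -2.2422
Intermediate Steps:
q = 364 (q = 238 + 126 = 364)
-457/422 + q/(-314) = -457/422 + 364/(-314) = -457*1/422 + 364*(-1/314) = -457/422 - 182/157 = -148553/66254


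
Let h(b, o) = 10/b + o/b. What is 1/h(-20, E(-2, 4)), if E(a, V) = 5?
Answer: -4/3 ≈ -1.3333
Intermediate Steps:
1/h(-20, E(-2, 4)) = 1/((10 + 5)/(-20)) = 1/(-1/20*15) = 1/(-3/4) = -4/3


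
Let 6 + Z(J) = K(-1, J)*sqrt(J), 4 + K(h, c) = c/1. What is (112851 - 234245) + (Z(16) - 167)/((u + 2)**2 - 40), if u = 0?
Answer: -4370059/36 ≈ -1.2139e+5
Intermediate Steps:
K(h, c) = -4 + c (K(h, c) = -4 + c/1 = -4 + c*1 = -4 + c)
Z(J) = -6 + sqrt(J)*(-4 + J) (Z(J) = -6 + (-4 + J)*sqrt(J) = -6 + sqrt(J)*(-4 + J))
(112851 - 234245) + (Z(16) - 167)/((u + 2)**2 - 40) = (112851 - 234245) + ((-6 + sqrt(16)*(-4 + 16)) - 167)/((0 + 2)**2 - 40) = -121394 + ((-6 + 4*12) - 167)/(2**2 - 40) = -121394 + ((-6 + 48) - 167)/(4 - 40) = -121394 + (42 - 167)/(-36) = -121394 - 125*(-1/36) = -121394 + 125/36 = -4370059/36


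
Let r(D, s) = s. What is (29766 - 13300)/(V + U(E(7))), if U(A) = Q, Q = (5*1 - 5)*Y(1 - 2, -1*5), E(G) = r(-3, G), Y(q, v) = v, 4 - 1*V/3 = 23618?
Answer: -8233/35421 ≈ -0.23243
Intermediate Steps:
V = -70842 (V = 12 - 3*23618 = 12 - 70854 = -70842)
E(G) = G
Q = 0 (Q = (5*1 - 5)*(-1*5) = (5 - 5)*(-5) = 0*(-5) = 0)
U(A) = 0
(29766 - 13300)/(V + U(E(7))) = (29766 - 13300)/(-70842 + 0) = 16466/(-70842) = 16466*(-1/70842) = -8233/35421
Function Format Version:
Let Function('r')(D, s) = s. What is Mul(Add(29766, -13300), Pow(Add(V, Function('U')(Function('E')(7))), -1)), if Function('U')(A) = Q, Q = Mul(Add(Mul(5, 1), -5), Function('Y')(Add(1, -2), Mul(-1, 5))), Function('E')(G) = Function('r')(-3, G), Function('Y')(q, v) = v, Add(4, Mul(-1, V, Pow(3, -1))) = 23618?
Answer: Rational(-8233, 35421) ≈ -0.23243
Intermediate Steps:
V = -70842 (V = Add(12, Mul(-3, 23618)) = Add(12, -70854) = -70842)
Function('E')(G) = G
Q = 0 (Q = Mul(Add(Mul(5, 1), -5), Mul(-1, 5)) = Mul(Add(5, -5), -5) = Mul(0, -5) = 0)
Function('U')(A) = 0
Mul(Add(29766, -13300), Pow(Add(V, Function('U')(Function('E')(7))), -1)) = Mul(Add(29766, -13300), Pow(Add(-70842, 0), -1)) = Mul(16466, Pow(-70842, -1)) = Mul(16466, Rational(-1, 70842)) = Rational(-8233, 35421)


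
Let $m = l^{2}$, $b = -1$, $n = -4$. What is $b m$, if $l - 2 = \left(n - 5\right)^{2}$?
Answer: $-6889$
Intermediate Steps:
$l = 83$ ($l = 2 + \left(-4 - 5\right)^{2} = 2 + \left(-9\right)^{2} = 2 + 81 = 83$)
$m = 6889$ ($m = 83^{2} = 6889$)
$b m = \left(-1\right) 6889 = -6889$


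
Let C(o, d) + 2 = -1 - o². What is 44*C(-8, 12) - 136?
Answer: -3084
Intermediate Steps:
C(o, d) = -3 - o² (C(o, d) = -2 + (-1 - o²) = -3 - o²)
44*C(-8, 12) - 136 = 44*(-3 - 1*(-8)²) - 136 = 44*(-3 - 1*64) - 136 = 44*(-3 - 64) - 136 = 44*(-67) - 136 = -2948 - 136 = -3084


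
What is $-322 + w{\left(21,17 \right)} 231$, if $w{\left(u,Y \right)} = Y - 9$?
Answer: $1526$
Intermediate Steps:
$w{\left(u,Y \right)} = -9 + Y$
$-322 + w{\left(21,17 \right)} 231 = -322 + \left(-9 + 17\right) 231 = -322 + 8 \cdot 231 = -322 + 1848 = 1526$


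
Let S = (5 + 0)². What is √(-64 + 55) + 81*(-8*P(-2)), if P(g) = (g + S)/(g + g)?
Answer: 3726 + 3*I ≈ 3726.0 + 3.0*I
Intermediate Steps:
S = 25 (S = 5² = 25)
P(g) = (25 + g)/(2*g) (P(g) = (g + 25)/(g + g) = (25 + g)/((2*g)) = (25 + g)*(1/(2*g)) = (25 + g)/(2*g))
√(-64 + 55) + 81*(-8*P(-2)) = √(-64 + 55) + 81*(-4*(25 - 2)/(-2)) = √(-9) + 81*(-4*(-1)*23/2) = 3*I + 81*(-8*(-23/4)) = 3*I + 81*46 = 3*I + 3726 = 3726 + 3*I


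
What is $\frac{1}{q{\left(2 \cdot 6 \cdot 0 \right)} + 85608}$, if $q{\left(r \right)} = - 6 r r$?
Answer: $\frac{1}{85608} \approx 1.1681 \cdot 10^{-5}$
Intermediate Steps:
$q{\left(r \right)} = - 6 r^{2}$
$\frac{1}{q{\left(2 \cdot 6 \cdot 0 \right)} + 85608} = \frac{1}{- 6 \left(2 \cdot 6 \cdot 0\right)^{2} + 85608} = \frac{1}{- 6 \left(12 \cdot 0\right)^{2} + 85608} = \frac{1}{- 6 \cdot 0^{2} + 85608} = \frac{1}{\left(-6\right) 0 + 85608} = \frac{1}{0 + 85608} = \frac{1}{85608}$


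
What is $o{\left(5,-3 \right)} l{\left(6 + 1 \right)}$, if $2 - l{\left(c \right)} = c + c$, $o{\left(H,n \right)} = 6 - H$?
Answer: $-12$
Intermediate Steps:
$l{\left(c \right)} = 2 - 2 c$ ($l{\left(c \right)} = 2 - \left(c + c\right) = 2 - 2 c$)
$o{\left(5,-3 \right)} l{\left(6 + 1 \right)} = \left(6 - 5\right) \left(2 - 2 \left(6 + 1\right)\right) = \left(6 - 5\right) \left(2 - 14\right) = 1 \left(2 - 14\right) = 1 \left(-12\right) = -12$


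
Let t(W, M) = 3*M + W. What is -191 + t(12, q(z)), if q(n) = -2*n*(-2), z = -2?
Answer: -203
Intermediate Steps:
q(n) = 4*n
t(W, M) = W + 3*M
-191 + t(12, q(z)) = -191 + (12 + 3*(4*(-2))) = -191 + (12 + 3*(-8)) = -191 + (12 - 24) = -191 - 12 = -203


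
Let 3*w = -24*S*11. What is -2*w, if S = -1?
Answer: -176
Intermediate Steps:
w = 88 (w = (-24*(-1)*11)/3 = (24*11)/3 = (1/3)*264 = 88)
-2*w = -2*88 = -176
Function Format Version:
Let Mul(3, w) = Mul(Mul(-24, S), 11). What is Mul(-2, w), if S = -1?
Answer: -176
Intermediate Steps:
w = 88 (w = Mul(Rational(1, 3), Mul(Mul(-24, -1), 11)) = Mul(Rational(1, 3), Mul(24, 11)) = Mul(Rational(1, 3), 264) = 88)
Mul(-2, w) = Mul(-2, 88) = -176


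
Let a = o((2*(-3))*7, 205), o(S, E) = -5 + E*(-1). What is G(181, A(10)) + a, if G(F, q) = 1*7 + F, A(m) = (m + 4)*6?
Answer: -22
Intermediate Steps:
o(S, E) = -5 - E
A(m) = 24 + 6*m (A(m) = (4 + m)*6 = 24 + 6*m)
G(F, q) = 7 + F
a = -210 (a = -5 - 1*205 = -5 - 205 = -210)
G(181, A(10)) + a = (7 + 181) - 210 = 188 - 210 = -22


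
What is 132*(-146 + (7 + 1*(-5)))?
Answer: -19008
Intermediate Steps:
132*(-146 + (7 + 1*(-5))) = 132*(-146 + (7 - 5)) = 132*(-146 + 2) = 132*(-144) = -19008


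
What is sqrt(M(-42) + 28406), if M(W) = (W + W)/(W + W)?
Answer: sqrt(28407) ≈ 168.54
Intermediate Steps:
M(W) = 1 (M(W) = (2*W)/((2*W)) = (2*W)*(1/(2*W)) = 1)
sqrt(M(-42) + 28406) = sqrt(1 + 28406) = sqrt(28407)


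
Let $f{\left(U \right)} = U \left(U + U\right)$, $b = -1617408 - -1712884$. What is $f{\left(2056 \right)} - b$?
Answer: $8358796$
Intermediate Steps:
$b = 95476$ ($b = -1617408 + 1712884 = 95476$)
$f{\left(U \right)} = 2 U^{2}$ ($f{\left(U \right)} = U 2 U = 2 U^{2}$)
$f{\left(2056 \right)} - b = 2 \cdot 2056^{2} - 95476 = 2 \cdot 4227136 - 95476 = 8454272 - 95476 = 8358796$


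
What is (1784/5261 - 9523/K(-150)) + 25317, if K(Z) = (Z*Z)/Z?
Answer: 20029278653/789150 ≈ 25381.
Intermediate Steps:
K(Z) = Z (K(Z) = Z²/Z = Z)
(1784/5261 - 9523/K(-150)) + 25317 = (1784/5261 - 9523/(-150)) + 25317 = (1784*(1/5261) - 9523*(-1/150)) + 25317 = (1784/5261 + 9523/150) + 25317 = 50368103/789150 + 25317 = 20029278653/789150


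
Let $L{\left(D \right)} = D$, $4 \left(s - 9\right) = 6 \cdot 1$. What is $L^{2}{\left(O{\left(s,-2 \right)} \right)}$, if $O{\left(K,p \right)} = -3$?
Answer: $9$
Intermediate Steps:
$s = \frac{21}{2}$ ($s = 9 + \frac{6 \cdot 1}{4} = 9 + \frac{1}{4} \cdot 6 = 9 + \frac{3}{2} = \frac{21}{2} \approx 10.5$)
$L^{2}{\left(O{\left(s,-2 \right)} \right)} = \left(-3\right)^{2} = 9$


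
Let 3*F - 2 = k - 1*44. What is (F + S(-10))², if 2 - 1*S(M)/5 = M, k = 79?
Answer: 47089/9 ≈ 5232.1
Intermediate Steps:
F = 37/3 (F = ⅔ + (79 - 1*44)/3 = ⅔ + (79 - 44)/3 = ⅔ + (⅓)*35 = ⅔ + 35/3 = 37/3 ≈ 12.333)
S(M) = 10 - 5*M
(F + S(-10))² = (37/3 + (10 - 5*(-10)))² = (37/3 + (10 + 50))² = (37/3 + 60)² = (217/3)² = 47089/9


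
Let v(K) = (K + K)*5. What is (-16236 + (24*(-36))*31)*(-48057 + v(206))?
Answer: 1978790940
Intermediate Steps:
v(K) = 10*K (v(K) = (2*K)*5 = 10*K)
(-16236 + (24*(-36))*31)*(-48057 + v(206)) = (-16236 + (24*(-36))*31)*(-48057 + 10*206) = (-16236 - 864*31)*(-48057 + 2060) = (-16236 - 26784)*(-45997) = -43020*(-45997) = 1978790940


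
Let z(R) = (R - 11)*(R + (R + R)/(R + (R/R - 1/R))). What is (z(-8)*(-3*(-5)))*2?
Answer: 35568/11 ≈ 3233.5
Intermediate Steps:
z(R) = (-11 + R)*(R + 2*R/(1 + R - 1/R)) (z(R) = (-11 + R)*(R + (2*R)/(R + (1 - 1/R))) = (-11 + R)*(R + (2*R)/(1 + R - 1/R)) = (-11 + R)*(R + 2*R/(1 + R - 1/R)))
(z(-8)*(-3*(-5)))*2 = ((-8*(11 + (-8)**3 - 34*(-8) - 8*(-8)**2)/(-1 - 8 + (-8)**2))*(-3*(-5)))*2 = (-8*(11 - 512 + 272 - 8*64)/(-1 - 8 + 64)*15)*2 = (-8*(11 - 512 + 272 - 512)/55*15)*2 = (-8*1/55*(-741)*15)*2 = ((5928/55)*15)*2 = (17784/11)*2 = 35568/11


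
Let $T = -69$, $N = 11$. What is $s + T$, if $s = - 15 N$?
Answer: $-234$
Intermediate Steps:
$s = -165$ ($s = \left(-15\right) 11 = -165$)
$s + T = -165 - 69 = -234$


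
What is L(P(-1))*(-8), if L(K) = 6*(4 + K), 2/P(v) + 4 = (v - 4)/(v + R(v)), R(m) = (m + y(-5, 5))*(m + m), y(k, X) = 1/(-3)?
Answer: -1248/7 ≈ -178.29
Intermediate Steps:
y(k, X) = -⅓
R(m) = 2*m*(-⅓ + m) (R(m) = (m - ⅓)*(m + m) = (-⅓ + m)*(2*m) = 2*m*(-⅓ + m))
P(v) = 2/(-4 + (-4 + v)/(v + 2*v*(-1 + 3*v)/3)) (P(v) = 2/(-4 + (v - 4)/(v + 2*v*(-1 + 3*v)/3)) = 2/(-4 + (-4 + v)/(v + 2*v*(-1 + 3*v)/3)))
L(K) = 24 + 6*K
L(P(-1))*(-8) = (24 + 6*(2*(-1)*(-1 - 6*(-1))/(12 - 1 + 24*(-1)²)))*(-8) = (24 + 6*(2*(-1)*(-1 + 6)/(12 - 1 + 24*1)))*(-8) = (24 + 6*(2*(-1)*5/(12 - 1 + 24)))*(-8) = (24 + 6*(2*(-1)*5/35))*(-8) = (24 + 6*(2*(-1)*(1/35)*5))*(-8) = (24 + 6*(-2/7))*(-8) = (24 - 12/7)*(-8) = (156/7)*(-8) = -1248/7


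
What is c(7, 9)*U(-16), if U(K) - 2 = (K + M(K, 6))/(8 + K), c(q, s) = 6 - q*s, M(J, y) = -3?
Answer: -1995/8 ≈ -249.38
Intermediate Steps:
c(q, s) = 6 - q*s
U(K) = 2 + (-3 + K)/(8 + K) (U(K) = 2 + (K - 3)/(8 + K) = 2 + (-3 + K)/(8 + K))
c(7, 9)*U(-16) = (6 - 1*7*9)*((13 + 3*(-16))/(8 - 16)) = (6 - 63)*((13 - 48)/(-8)) = -(-57)*(-35)/8 = -57*35/8 = -1995/8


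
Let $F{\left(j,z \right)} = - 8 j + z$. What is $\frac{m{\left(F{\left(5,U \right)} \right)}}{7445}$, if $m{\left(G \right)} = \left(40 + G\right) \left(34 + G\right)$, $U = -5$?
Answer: $\frac{11}{1489} \approx 0.0073875$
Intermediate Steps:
$F{\left(j,z \right)} = z - 8 j$
$m{\left(G \right)} = \left(34 + G\right) \left(40 + G\right)$
$\frac{m{\left(F{\left(5,U \right)} \right)}}{7445} = \frac{1360 + \left(-5 - 40\right)^{2} + 74 \left(-5 - 40\right)}{7445} = \left(1360 + \left(-5 - 40\right)^{2} + 74 \left(-5 - 40\right)\right) \frac{1}{7445} = \left(1360 + \left(-45\right)^{2} + 74 \left(-45\right)\right) \frac{1}{7445} = \left(1360 + 2025 - 3330\right) \frac{1}{7445} = 55 \cdot \frac{1}{7445} = \frac{11}{1489}$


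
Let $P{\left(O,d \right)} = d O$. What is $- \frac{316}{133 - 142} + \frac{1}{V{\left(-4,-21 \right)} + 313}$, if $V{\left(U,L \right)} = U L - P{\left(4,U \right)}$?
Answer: $\frac{130517}{3717} \approx 35.114$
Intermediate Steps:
$P{\left(O,d \right)} = O d$
$V{\left(U,L \right)} = - 4 U + L U$ ($V{\left(U,L \right)} = U L - 4 U = L U - 4 U = - 4 U + L U$)
$- \frac{316}{133 - 142} + \frac{1}{V{\left(-4,-21 \right)} + 313} = - \frac{316}{133 - 142} + \frac{1}{- 4 \left(-4 - 21\right) + 313} = - \frac{316}{-9} + \frac{1}{\left(-4\right) \left(-25\right) + 313} = \left(-316\right) \left(- \frac{1}{9}\right) + \frac{1}{100 + 313} = \frac{316}{9} + \frac{1}{413} = \frac{130517}{3717}$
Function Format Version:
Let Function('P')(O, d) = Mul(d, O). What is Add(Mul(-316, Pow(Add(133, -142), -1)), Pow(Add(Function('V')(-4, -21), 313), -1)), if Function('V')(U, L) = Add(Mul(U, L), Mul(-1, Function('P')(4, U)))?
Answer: Rational(130517, 3717) ≈ 35.114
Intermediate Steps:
Function('P')(O, d) = Mul(O, d)
Function('V')(U, L) = Add(Mul(-4, U), Mul(L, U)) (Function('V')(U, L) = Add(Mul(U, L), Mul(-1, Mul(4, U))) = Add(Mul(L, U), Mul(-4, U)) = Add(Mul(-4, U), Mul(L, U)))
Add(Mul(-316, Pow(Add(133, -142), -1)), Pow(Add(Function('V')(-4, -21), 313), -1)) = Add(Mul(-316, Pow(Add(133, -142), -1)), Pow(Add(Mul(-4, Add(-4, -21)), 313), -1)) = Add(Mul(-316, Pow(-9, -1)), Pow(Add(Mul(-4, -25), 313), -1)) = Add(Mul(-316, Rational(-1, 9)), Pow(Add(100, 313), -1)) = Add(Rational(316, 9), Pow(413, -1)) = Add(Rational(316, 9), Rational(1, 413)) = Rational(130517, 3717)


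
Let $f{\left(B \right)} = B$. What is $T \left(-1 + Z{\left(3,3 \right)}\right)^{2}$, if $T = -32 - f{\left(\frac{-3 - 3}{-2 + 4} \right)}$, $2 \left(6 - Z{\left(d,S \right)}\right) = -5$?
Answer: $- \frac{6525}{4} \approx -1631.3$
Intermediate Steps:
$Z{\left(d,S \right)} = \frac{17}{2}$ ($Z{\left(d,S \right)} = 6 - - \frac{5}{2} = 6 + \frac{5}{2} = \frac{17}{2}$)
$T = -29$ ($T = -32 - \frac{-3 - 3}{-2 + 4} = -32 - - \frac{6}{2} = -32 - \left(-6\right) \frac{1}{2} = -32 - -3 = -32 + 3 = -29$)
$T \left(-1 + Z{\left(3,3 \right)}\right)^{2} = - 29 \left(-1 + \frac{17}{2}\right)^{2} = - 29 \left(\frac{15}{2}\right)^{2} = \left(-29\right) \frac{225}{4} = - \frac{6525}{4}$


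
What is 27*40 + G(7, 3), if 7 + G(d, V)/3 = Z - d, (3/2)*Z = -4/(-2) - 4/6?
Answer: 3122/3 ≈ 1040.7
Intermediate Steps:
Z = 8/9 (Z = 2*(-4/(-2) - 4/6)/3 = 2*(-4*(-½) - 4*⅙)/3 = 2*(2 - ⅔)/3 = (⅔)*(4/3) = 8/9 ≈ 0.88889)
G(d, V) = -55/3 - 3*d (G(d, V) = -21 + 3*(8/9 - d) = -21 + (8/3 - 3*d) = -55/3 - 3*d)
27*40 + G(7, 3) = 27*40 + (-55/3 - 3*7) = 1080 + (-55/3 - 21) = 1080 - 118/3 = 3122/3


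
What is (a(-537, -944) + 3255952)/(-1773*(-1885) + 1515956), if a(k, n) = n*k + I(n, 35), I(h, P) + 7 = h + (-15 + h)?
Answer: 3760970/4858061 ≈ 0.77417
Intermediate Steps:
I(h, P) = -22 + 2*h (I(h, P) = -7 + (h + (-15 + h)) = -7 + (-15 + 2*h) = -22 + 2*h)
a(k, n) = -22 + 2*n + k*n (a(k, n) = n*k + (-22 + 2*n) = k*n + (-22 + 2*n) = -22 + 2*n + k*n)
(a(-537, -944) + 3255952)/(-1773*(-1885) + 1515956) = ((-22 + 2*(-944) - 537*(-944)) + 3255952)/(-1773*(-1885) + 1515956) = ((-22 - 1888 + 506928) + 3255952)/(3342105 + 1515956) = (505018 + 3255952)/4858061 = 3760970*(1/4858061) = 3760970/4858061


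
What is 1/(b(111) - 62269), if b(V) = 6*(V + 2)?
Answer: -1/61591 ≈ -1.6236e-5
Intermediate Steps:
b(V) = 12 + 6*V (b(V) = 6*(2 + V) = 12 + 6*V)
1/(b(111) - 62269) = 1/((12 + 6*111) - 62269) = 1/((12 + 666) - 62269) = 1/(678 - 62269) = 1/(-61591) = -1/61591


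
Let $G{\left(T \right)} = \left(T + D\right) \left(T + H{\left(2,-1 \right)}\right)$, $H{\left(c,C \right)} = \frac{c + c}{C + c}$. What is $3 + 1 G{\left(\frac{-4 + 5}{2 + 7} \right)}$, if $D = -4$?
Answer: $- \frac{1052}{81} \approx -12.988$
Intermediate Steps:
$H{\left(c,C \right)} = \frac{2 c}{C + c}$
$G{\left(T \right)} = \left(-4 + T\right) \left(4 + T\right)$ ($G{\left(T \right)} = \left(T - 4\right) \left(T + 2 \cdot 2 \frac{1}{-1 + 2}\right) = \left(-4 + T\right) \left(T + 2 \cdot 2 \cdot 1^{-1}\right) = \left(-4 + T\right) \left(T + 2 \cdot 2 \cdot 1\right) = \left(-4 + T\right) \left(T + 4\right) = \left(-4 + T\right) \left(4 + T\right)$)
$3 + 1 G{\left(\frac{-4 + 5}{2 + 7} \right)} = 3 + 1 \left(-16 + \left(\frac{-4 + 5}{2 + 7}\right)^{2}\right) = 3 + 1 \left(-16 + \left(1 \cdot \frac{1}{9}\right)^{2}\right) = 3 + 1 \left(-16 + \left(\frac{1}{9}\right)^{2}\right) = 3 + 1 \left(-16 + \frac{1}{81}\right) = 3 + 1 \left(- \frac{1295}{81}\right) = 3 - \frac{1295}{81} = - \frac{1052}{81}$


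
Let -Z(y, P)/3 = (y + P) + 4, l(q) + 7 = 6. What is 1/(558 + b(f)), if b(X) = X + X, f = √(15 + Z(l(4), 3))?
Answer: 93/51896 - I*√3/155688 ≈ 0.001792 - 1.1125e-5*I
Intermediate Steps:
l(q) = -1 (l(q) = -7 + 6 = -1)
Z(y, P) = -12 - 3*P - 3*y (Z(y, P) = -3*((y + P) + 4) = -3*((P + y) + 4) = -3*(4 + P + y) = -12 - 3*P - 3*y)
f = I*√3 (f = √(15 + (-12 - 3*3 - 3*(-1))) = √(15 + (-12 - 9 + 3)) = √(15 - 18) = √(-3) = I*√3 ≈ 1.732*I)
b(X) = 2*X
1/(558 + b(f)) = 1/(558 + 2*(I*√3)) = 1/(558 + 2*I*√3)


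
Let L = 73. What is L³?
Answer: 389017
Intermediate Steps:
L³ = 73³ = 389017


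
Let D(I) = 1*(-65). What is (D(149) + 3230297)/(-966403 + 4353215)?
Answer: 807558/846703 ≈ 0.95377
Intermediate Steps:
D(I) = -65
(D(149) + 3230297)/(-966403 + 4353215) = (-65 + 3230297)/(-966403 + 4353215) = 3230232/3386812 = 3230232*(1/3386812) = 807558/846703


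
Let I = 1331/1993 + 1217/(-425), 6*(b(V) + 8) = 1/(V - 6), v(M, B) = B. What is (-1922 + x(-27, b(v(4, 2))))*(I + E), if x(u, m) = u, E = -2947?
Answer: 4868684795469/847025 ≈ 5.7480e+6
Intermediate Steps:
b(V) = -8 + 1/(6*(-6 + V)) (b(V) = -8 + 1/(6*(V - 6)) = -8 + 1/(6*(-6 + V)))
I = -1859806/847025 (I = 1331*(1/1993) + 1217*(-1/425) = 1331/1993 - 1217/425 = -1859806/847025 ≈ -2.1957)
(-1922 + x(-27, b(v(4, 2))))*(I + E) = (-1922 - 27)*(-1859806/847025 - 2947) = -1949*(-2498042481/847025) = 4868684795469/847025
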